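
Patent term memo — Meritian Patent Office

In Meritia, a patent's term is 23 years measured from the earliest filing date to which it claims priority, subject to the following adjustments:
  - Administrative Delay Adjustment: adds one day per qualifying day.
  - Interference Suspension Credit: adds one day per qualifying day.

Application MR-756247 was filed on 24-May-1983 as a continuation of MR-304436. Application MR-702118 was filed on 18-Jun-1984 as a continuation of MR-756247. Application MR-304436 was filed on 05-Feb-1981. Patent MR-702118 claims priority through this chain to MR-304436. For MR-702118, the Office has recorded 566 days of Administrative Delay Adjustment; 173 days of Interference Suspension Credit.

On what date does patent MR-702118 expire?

Earliest priority filing: 5 February 1981.
Base term: 5 February 1981 + 23 years → 5 February 2004.
Administrative Delay Adjustment: +566 days → 24 August 2005.
Interference Suspension Credit: +173 days → 13 February 2006.

February 13, 2006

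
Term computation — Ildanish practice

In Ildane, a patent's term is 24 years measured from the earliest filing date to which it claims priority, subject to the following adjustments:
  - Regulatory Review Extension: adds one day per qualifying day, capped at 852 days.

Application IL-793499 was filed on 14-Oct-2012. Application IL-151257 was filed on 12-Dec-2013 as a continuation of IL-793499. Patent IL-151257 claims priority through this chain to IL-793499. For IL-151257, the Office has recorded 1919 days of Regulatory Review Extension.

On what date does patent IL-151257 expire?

February 13, 2039

Earliest priority filing: 14 October 2012.
Base term: 14 October 2012 + 24 years → 14 October 2036.
Regulatory Review Extension: 1919 days claimed exceeds the 852-day cap, so +852 days → 13 February 2039.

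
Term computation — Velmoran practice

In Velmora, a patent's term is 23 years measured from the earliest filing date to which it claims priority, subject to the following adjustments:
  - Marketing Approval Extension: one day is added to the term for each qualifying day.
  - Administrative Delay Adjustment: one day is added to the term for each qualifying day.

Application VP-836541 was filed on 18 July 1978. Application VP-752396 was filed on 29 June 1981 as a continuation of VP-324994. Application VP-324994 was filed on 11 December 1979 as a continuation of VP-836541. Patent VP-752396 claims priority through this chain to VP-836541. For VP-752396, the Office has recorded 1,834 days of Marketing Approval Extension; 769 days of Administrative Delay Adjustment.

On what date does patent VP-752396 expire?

2008-09-02

Earliest priority filing: 18 July 1978.
Base term: 18 July 1978 + 23 years → 18 July 2001.
Marketing Approval Extension: +1834 days → 26 July 2006.
Administrative Delay Adjustment: +769 days → 2 September 2008.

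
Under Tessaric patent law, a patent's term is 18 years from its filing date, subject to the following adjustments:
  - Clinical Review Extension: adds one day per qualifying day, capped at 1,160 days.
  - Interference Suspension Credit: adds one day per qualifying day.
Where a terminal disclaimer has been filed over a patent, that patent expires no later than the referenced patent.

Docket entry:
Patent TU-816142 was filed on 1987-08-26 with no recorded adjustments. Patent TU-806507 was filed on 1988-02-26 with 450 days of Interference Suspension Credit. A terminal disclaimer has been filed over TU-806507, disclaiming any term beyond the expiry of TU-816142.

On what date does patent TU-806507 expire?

2005-08-26

Natural term of TU-806507:
  Base: filing + 18 years → 26 February 2006.
  Interference Suspension Credit: +450 days → 22 May 2007.
Expiry of referenced patent TU-816142:
  Base: filing + 18 years → 26 August 2005.
Terminal disclaimer: TU-806507 expires on the earlier of 22 May 2007 and 26 August 2005.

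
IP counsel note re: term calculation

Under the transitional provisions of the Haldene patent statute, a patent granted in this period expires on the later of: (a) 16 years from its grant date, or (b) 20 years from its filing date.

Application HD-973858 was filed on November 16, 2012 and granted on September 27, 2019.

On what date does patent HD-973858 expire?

(a) grant + 16 years → 27 September 2035.
(b) filing + 20 years → 16 November 2032.
Later of the two: 27 September 2035.

2035-09-27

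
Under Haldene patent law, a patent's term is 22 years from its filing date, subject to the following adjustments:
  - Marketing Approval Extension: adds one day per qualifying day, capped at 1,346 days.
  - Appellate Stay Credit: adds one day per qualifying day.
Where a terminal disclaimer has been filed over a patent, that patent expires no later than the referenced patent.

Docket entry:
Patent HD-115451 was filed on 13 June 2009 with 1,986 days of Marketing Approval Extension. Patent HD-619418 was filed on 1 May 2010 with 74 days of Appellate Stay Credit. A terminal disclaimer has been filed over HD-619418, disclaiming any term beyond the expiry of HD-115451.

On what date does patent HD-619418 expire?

Natural term of HD-619418:
  Base: filing + 22 years → 1 May 2032.
  Appellate Stay Credit: +74 days → 14 July 2032.
Expiry of referenced patent HD-115451:
  Base: filing + 22 years → 13 June 2031.
  Marketing Approval Extension: 1986 days claimed exceeds the 1346-day cap, so +1346 days → 18 February 2035.
Terminal disclaimer: HD-619418 expires on the earlier of 14 July 2032 and 18 February 2035.

2032-07-14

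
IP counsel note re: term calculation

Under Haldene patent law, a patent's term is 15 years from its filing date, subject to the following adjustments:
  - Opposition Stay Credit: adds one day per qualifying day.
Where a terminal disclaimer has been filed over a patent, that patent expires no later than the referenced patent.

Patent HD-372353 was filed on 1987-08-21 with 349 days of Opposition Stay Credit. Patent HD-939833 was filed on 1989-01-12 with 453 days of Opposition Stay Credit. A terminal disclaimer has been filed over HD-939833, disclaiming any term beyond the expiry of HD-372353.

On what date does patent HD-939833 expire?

August 5, 2003

Natural term of HD-939833:
  Base: filing + 15 years → 12 January 2004.
  Opposition Stay Credit: +453 days → 9 April 2005.
Expiry of referenced patent HD-372353:
  Base: filing + 15 years → 21 August 2002.
  Opposition Stay Credit: +349 days → 5 August 2003.
Terminal disclaimer: HD-939833 expires on the earlier of 9 April 2005 and 5 August 2003.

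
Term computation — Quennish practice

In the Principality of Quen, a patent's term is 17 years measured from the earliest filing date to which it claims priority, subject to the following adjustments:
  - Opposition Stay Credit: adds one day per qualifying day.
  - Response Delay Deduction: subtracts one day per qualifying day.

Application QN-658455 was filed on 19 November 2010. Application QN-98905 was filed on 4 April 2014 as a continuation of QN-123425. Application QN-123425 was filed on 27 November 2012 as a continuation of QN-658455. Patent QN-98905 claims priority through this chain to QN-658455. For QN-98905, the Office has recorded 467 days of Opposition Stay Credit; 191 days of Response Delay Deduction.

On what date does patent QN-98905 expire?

Earliest priority filing: 19 November 2010.
Base term: 19 November 2010 + 17 years → 19 November 2027.
Opposition Stay Credit: +467 days → 28 February 2029.
Response Delay Deduction: −191 days → 21 August 2028.

2028-08-21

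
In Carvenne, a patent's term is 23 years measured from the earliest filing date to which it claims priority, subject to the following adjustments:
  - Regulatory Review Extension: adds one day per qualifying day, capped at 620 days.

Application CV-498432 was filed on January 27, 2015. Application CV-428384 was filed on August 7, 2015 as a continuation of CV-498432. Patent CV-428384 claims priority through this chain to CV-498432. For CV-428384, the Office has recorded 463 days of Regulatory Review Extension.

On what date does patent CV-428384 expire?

Earliest priority filing: 27 January 2015.
Base term: 27 January 2015 + 23 years → 27 January 2038.
Regulatory Review Extension: 463 days (within the 620-day cap) → +463 days → 5 May 2039.

May 5, 2039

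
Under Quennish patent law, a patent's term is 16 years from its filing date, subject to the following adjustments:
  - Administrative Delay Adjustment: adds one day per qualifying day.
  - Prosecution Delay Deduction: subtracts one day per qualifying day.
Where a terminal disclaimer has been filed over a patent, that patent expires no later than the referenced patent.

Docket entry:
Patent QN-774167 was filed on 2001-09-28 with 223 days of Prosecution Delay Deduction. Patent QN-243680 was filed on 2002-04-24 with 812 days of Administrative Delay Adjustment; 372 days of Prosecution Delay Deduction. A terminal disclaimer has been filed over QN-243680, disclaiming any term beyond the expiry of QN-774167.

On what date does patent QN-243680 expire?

2017-02-17

Natural term of QN-243680:
  Base: filing + 16 years → 24 April 2018.
  Administrative Delay Adjustment: +812 days → 14 July 2020.
  Prosecution Delay Deduction: −372 days → 8 July 2019.
Expiry of referenced patent QN-774167:
  Base: filing + 16 years → 28 September 2017.
  Prosecution Delay Deduction: −223 days → 17 February 2017.
Terminal disclaimer: QN-243680 expires on the earlier of 8 July 2019 and 17 February 2017.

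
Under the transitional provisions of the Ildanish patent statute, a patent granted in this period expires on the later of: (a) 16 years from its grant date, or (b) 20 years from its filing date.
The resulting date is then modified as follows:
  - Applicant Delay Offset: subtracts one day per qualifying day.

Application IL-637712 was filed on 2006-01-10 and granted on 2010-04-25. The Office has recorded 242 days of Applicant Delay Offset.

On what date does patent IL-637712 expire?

(a) grant + 16 years → 25 April 2026.
(b) filing + 20 years → 10 January 2026.
Later of the two: 25 April 2026.
Applicant Delay Offset: −242 days → 26 August 2025.

2025-08-26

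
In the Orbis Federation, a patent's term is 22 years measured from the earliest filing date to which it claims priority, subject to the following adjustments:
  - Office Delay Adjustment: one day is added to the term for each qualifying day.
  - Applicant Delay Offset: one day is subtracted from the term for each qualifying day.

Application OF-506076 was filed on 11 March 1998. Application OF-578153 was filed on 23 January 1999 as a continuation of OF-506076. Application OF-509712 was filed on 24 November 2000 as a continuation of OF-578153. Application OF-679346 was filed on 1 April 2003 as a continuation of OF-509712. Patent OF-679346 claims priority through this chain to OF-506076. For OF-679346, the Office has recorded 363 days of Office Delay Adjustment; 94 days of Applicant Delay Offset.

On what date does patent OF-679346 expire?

2020-12-05

Earliest priority filing: 11 March 1998.
Base term: 11 March 1998 + 22 years → 11 March 2020.
Office Delay Adjustment: +363 days → 9 March 2021.
Applicant Delay Offset: −94 days → 5 December 2020.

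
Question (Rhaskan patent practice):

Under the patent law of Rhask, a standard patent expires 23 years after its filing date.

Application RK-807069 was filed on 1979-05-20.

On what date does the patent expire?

May 20, 2002

Filing date + 23 years → 20 May 2002.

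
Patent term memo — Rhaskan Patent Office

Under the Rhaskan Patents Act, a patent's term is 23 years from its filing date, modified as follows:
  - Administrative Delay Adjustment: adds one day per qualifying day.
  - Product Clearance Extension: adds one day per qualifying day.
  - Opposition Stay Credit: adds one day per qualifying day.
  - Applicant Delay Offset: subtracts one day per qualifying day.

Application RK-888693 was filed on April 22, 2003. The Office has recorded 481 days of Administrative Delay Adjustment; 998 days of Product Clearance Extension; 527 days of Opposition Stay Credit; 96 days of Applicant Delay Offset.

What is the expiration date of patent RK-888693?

2031-07-15

Base term: filing date + 23 years → 22 April 2026.
Administrative Delay Adjustment: +481 days → 16 August 2027.
Product Clearance Extension: +998 days → 10 May 2030.
Opposition Stay Credit: +527 days → 19 October 2031.
Applicant Delay Offset: −96 days → 15 July 2031.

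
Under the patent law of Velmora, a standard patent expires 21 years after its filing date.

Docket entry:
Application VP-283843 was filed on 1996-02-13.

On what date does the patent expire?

2017-02-13

Filing date + 21 years → 13 February 2017.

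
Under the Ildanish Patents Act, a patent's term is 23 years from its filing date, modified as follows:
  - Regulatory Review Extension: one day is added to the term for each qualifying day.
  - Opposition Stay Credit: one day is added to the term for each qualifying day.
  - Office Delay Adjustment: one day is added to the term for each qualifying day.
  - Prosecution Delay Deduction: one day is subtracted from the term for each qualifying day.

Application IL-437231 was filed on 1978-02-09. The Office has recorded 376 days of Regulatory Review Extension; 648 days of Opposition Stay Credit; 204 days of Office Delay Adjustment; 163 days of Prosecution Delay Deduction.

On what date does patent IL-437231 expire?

Base term: filing date + 23 years → 9 February 2001.
Regulatory Review Extension: +376 days → 20 February 2002.
Opposition Stay Credit: +648 days → 30 November 2003.
Office Delay Adjustment: +204 days → 21 June 2004.
Prosecution Delay Deduction: −163 days → 10 January 2004.

2004-01-10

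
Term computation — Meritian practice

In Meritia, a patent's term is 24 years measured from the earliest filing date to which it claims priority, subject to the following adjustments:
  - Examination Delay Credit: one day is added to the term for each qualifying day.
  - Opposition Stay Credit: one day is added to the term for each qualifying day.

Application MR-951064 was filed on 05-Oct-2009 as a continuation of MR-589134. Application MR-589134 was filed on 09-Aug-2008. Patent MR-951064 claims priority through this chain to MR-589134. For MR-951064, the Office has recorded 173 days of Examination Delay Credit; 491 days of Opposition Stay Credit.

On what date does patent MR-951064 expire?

June 4, 2034

Earliest priority filing: 9 August 2008.
Base term: 9 August 2008 + 24 years → 9 August 2032.
Examination Delay Credit: +173 days → 29 January 2033.
Opposition Stay Credit: +491 days → 4 June 2034.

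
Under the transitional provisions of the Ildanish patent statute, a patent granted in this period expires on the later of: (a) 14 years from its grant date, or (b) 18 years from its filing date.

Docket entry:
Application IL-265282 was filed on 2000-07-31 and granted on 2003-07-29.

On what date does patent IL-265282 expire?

(a) grant + 14 years → 29 July 2017.
(b) filing + 18 years → 31 July 2018.
Later of the two: 31 July 2018.

July 31, 2018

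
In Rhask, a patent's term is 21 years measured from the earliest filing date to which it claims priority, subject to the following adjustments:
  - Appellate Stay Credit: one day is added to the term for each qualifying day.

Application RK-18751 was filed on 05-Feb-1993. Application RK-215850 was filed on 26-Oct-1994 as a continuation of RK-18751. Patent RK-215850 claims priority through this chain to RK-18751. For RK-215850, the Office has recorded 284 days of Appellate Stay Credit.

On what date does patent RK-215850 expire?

Earliest priority filing: 5 February 1993.
Base term: 5 February 1993 + 21 years → 5 February 2014.
Appellate Stay Credit: +284 days → 16 November 2014.

November 16, 2014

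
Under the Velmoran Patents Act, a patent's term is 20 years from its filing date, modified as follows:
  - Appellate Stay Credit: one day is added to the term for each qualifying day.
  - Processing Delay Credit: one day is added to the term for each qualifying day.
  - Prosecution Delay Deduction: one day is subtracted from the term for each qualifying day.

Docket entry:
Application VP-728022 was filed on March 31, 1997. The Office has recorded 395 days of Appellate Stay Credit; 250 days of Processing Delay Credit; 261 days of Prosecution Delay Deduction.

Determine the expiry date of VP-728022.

Base term: filing date + 20 years → 31 March 2017.
Appellate Stay Credit: +395 days → 30 April 2018.
Processing Delay Credit: +250 days → 5 January 2019.
Prosecution Delay Deduction: −261 days → 19 April 2018.

April 19, 2018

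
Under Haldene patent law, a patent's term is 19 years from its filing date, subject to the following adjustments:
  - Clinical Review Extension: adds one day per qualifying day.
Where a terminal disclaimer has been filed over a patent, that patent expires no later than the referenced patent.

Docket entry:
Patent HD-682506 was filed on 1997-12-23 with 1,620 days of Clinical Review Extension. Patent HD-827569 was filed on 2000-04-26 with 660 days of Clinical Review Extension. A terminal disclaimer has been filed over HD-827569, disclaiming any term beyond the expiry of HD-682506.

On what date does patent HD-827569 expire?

Natural term of HD-827569:
  Base: filing + 19 years → 26 April 2019.
  Clinical Review Extension: +660 days → 14 February 2021.
Expiry of referenced patent HD-682506:
  Base: filing + 19 years → 23 December 2016.
  Clinical Review Extension: +1620 days → 31 May 2021.
Terminal disclaimer: HD-827569 expires on the earlier of 14 February 2021 and 31 May 2021.

February 14, 2021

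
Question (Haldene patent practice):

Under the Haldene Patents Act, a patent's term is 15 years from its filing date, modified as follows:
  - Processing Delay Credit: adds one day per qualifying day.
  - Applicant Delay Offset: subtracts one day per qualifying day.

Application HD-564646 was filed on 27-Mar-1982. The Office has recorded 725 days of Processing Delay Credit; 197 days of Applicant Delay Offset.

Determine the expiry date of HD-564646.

1998-09-06

Base term: filing date + 15 years → 27 March 1997.
Processing Delay Credit: +725 days → 22 March 1999.
Applicant Delay Offset: −197 days → 6 September 1998.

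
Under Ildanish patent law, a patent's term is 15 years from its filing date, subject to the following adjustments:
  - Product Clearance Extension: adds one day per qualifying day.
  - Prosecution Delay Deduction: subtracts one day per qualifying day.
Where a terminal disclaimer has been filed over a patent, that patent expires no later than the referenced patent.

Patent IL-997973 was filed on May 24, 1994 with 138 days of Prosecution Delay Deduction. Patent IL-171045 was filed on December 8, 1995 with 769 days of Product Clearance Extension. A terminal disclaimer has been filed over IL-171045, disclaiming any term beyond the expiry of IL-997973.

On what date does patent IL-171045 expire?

Natural term of IL-171045:
  Base: filing + 15 years → 8 December 2010.
  Product Clearance Extension: +769 days → 15 January 2013.
Expiry of referenced patent IL-997973:
  Base: filing + 15 years → 24 May 2009.
  Prosecution Delay Deduction: −138 days → 6 January 2009.
Terminal disclaimer: IL-171045 expires on the earlier of 15 January 2013 and 6 January 2009.

January 6, 2009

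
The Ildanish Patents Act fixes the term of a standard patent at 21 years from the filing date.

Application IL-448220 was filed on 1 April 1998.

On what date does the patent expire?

Filing date + 21 years → 1 April 2019.

April 1, 2019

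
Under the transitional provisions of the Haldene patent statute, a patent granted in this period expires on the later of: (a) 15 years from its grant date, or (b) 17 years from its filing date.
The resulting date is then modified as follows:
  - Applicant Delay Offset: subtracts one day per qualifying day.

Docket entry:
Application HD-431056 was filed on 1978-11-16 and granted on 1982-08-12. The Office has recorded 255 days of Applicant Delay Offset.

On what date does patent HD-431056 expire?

1996-11-30

(a) grant + 15 years → 12 August 1997.
(b) filing + 17 years → 16 November 1995.
Later of the two: 12 August 1997.
Applicant Delay Offset: −255 days → 30 November 1996.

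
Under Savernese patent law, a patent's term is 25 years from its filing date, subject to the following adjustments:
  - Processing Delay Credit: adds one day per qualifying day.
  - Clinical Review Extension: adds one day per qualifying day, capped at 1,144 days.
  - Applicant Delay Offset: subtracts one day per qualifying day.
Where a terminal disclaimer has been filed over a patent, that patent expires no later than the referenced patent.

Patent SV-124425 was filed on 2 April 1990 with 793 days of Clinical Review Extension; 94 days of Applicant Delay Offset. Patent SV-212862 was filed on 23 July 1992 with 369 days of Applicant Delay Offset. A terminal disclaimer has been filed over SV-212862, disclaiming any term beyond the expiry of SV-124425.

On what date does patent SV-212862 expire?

July 19, 2016

Natural term of SV-212862:
  Base: filing + 25 years → 23 July 2017.
  Applicant Delay Offset: −369 days → 19 July 2016.
Expiry of referenced patent SV-124425:
  Base: filing + 25 years → 2 April 2015.
  Clinical Review Extension: 793 days (within the 1144-day cap) → +793 days → 3 June 2017.
  Applicant Delay Offset: −94 days → 1 March 2017.
Terminal disclaimer: SV-212862 expires on the earlier of 19 July 2016 and 1 March 2017.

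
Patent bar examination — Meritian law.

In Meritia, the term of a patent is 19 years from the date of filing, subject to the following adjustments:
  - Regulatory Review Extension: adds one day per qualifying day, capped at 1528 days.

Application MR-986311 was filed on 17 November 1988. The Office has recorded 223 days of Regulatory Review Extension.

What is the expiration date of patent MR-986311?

2008-06-27

Base term: filing date + 19 years → 17 November 2007.
Regulatory Review Extension: 223 days (within the 1528-day cap) → +223 days → 27 June 2008.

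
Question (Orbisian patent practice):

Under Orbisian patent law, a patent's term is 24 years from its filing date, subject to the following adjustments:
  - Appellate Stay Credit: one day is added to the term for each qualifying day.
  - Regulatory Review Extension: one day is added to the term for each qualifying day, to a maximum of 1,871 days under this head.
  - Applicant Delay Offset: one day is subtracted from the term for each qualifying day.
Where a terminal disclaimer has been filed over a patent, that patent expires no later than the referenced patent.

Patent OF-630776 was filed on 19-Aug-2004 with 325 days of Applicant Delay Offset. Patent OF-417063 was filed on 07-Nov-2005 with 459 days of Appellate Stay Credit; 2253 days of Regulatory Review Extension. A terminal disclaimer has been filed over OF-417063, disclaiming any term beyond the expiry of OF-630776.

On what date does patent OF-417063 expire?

September 29, 2027

Natural term of OF-417063:
  Base: filing + 24 years → 7 November 2029.
  Appellate Stay Credit: +459 days → 9 February 2031.
  Regulatory Review Extension: 2253 days claimed exceeds the 1871-day cap, so +1871 days → 25 March 2036.
Expiry of referenced patent OF-630776:
  Base: filing + 24 years → 19 August 2028.
  Applicant Delay Offset: −325 days → 29 September 2027.
Terminal disclaimer: OF-417063 expires on the earlier of 25 March 2036 and 29 September 2027.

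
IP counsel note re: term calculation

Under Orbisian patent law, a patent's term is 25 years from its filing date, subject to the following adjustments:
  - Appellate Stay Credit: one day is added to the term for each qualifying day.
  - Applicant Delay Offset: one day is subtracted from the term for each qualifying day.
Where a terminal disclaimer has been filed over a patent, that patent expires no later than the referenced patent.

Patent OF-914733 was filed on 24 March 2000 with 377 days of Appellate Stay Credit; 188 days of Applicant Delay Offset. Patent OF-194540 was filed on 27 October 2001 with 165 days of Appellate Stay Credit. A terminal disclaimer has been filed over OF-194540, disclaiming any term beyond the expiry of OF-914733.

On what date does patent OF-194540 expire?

Natural term of OF-194540:
  Base: filing + 25 years → 27 October 2026.
  Appellate Stay Credit: +165 days → 10 April 2027.
Expiry of referenced patent OF-914733:
  Base: filing + 25 years → 24 March 2025.
  Appellate Stay Credit: +377 days → 5 April 2026.
  Applicant Delay Offset: −188 days → 29 September 2025.
Terminal disclaimer: OF-194540 expires on the earlier of 10 April 2027 and 29 September 2025.

September 29, 2025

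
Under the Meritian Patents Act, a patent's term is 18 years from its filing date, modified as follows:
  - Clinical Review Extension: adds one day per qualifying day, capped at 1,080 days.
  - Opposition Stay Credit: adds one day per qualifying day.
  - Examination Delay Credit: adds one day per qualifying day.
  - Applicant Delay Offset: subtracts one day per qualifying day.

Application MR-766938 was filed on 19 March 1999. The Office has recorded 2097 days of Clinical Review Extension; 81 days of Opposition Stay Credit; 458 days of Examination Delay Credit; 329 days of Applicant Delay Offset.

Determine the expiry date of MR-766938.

2020-09-29

Base term: filing date + 18 years → 19 March 2017.
Clinical Review Extension: 2097 days claimed exceeds the 1080-day cap, so +1080 days → 3 March 2020.
Opposition Stay Credit: +81 days → 23 May 2020.
Examination Delay Credit: +458 days → 24 August 2021.
Applicant Delay Offset: −329 days → 29 September 2020.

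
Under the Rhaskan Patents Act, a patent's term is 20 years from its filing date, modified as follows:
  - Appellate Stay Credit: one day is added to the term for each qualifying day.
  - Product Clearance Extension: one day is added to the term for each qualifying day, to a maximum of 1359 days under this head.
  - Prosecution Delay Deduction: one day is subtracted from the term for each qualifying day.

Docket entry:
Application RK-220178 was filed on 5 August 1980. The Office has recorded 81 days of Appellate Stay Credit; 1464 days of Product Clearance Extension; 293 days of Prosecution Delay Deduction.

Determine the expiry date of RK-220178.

Base term: filing date + 20 years → 5 August 2000.
Appellate Stay Credit: +81 days → 25 October 2000.
Product Clearance Extension: 1464 days claimed exceeds the 1359-day cap, so +1359 days → 15 July 2004.
Prosecution Delay Deduction: −293 days → 26 September 2003.

September 26, 2003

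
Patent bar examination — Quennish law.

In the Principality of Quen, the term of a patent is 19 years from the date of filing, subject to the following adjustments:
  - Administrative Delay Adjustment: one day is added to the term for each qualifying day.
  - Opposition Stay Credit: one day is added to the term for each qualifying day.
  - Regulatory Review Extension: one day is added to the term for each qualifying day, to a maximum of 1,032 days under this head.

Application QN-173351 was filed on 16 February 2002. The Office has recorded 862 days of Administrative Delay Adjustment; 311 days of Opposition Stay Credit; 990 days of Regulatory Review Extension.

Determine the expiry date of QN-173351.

Base term: filing date + 19 years → 16 February 2021.
Administrative Delay Adjustment: +862 days → 28 June 2023.
Opposition Stay Credit: +311 days → 4 May 2024.
Regulatory Review Extension: 990 days (within the 1032-day cap) → +990 days → 19 January 2027.

2027-01-19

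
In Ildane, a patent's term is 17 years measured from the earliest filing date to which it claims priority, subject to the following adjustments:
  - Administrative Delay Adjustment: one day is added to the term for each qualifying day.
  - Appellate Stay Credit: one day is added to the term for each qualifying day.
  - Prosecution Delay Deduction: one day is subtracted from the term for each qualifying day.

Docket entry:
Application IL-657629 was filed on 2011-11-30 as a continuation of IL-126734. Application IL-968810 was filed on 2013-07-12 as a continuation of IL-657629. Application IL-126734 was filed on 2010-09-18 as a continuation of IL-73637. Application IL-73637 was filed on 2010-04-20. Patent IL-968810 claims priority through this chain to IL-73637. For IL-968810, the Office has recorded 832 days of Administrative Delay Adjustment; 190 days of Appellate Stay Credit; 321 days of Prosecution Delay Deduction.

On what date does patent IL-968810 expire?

March 21, 2029

Earliest priority filing: 20 April 2010.
Base term: 20 April 2010 + 17 years → 20 April 2027.
Administrative Delay Adjustment: +832 days → 30 July 2029.
Appellate Stay Credit: +190 days → 5 February 2030.
Prosecution Delay Deduction: −321 days → 21 March 2029.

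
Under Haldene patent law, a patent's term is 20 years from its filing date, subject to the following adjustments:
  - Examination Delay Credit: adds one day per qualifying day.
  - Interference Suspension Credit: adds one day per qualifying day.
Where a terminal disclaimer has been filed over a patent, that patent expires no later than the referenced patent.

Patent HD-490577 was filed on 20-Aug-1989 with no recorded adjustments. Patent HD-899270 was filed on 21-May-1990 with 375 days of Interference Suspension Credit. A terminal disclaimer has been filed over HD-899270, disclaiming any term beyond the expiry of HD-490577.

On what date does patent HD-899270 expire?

Natural term of HD-899270:
  Base: filing + 20 years → 21 May 2010.
  Interference Suspension Credit: +375 days → 31 May 2011.
Expiry of referenced patent HD-490577:
  Base: filing + 20 years → 20 August 2009.
Terminal disclaimer: HD-899270 expires on the earlier of 31 May 2011 and 20 August 2009.

2009-08-20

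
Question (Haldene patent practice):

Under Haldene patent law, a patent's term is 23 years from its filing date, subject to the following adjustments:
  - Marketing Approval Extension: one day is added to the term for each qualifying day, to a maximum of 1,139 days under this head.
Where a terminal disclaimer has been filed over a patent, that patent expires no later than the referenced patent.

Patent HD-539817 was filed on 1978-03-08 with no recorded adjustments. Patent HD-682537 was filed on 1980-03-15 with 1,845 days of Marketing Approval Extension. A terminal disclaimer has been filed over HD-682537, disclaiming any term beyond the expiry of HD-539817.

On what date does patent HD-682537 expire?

March 8, 2001

Natural term of HD-682537:
  Base: filing + 23 years → 15 March 2003.
  Marketing Approval Extension: 1845 days claimed exceeds the 1139-day cap, so +1139 days → 27 April 2006.
Expiry of referenced patent HD-539817:
  Base: filing + 23 years → 8 March 2001.
Terminal disclaimer: HD-682537 expires on the earlier of 27 April 2006 and 8 March 2001.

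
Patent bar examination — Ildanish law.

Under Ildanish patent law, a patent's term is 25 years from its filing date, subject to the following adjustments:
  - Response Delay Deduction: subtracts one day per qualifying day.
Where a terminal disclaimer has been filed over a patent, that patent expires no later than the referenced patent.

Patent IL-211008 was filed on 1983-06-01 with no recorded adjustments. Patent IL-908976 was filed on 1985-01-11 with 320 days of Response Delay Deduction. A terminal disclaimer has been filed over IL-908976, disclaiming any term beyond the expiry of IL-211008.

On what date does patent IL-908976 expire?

Natural term of IL-908976:
  Base: filing + 25 years → 11 January 2010.
  Response Delay Deduction: −320 days → 25 February 2009.
Expiry of referenced patent IL-211008:
  Base: filing + 25 years → 1 June 2008.
Terminal disclaimer: IL-908976 expires on the earlier of 25 February 2009 and 1 June 2008.

2008-06-01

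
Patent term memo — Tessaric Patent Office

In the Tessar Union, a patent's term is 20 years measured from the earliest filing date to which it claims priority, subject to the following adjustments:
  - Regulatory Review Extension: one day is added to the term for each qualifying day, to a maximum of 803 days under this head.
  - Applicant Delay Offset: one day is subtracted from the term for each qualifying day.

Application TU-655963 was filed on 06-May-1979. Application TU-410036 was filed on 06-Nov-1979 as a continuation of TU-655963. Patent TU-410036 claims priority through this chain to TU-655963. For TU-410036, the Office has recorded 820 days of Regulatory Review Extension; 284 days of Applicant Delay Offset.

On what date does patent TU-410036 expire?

2000-10-06

Earliest priority filing: 6 May 1979.
Base term: 6 May 1979 + 20 years → 6 May 1999.
Regulatory Review Extension: 820 days claimed exceeds the 803-day cap, so +803 days → 17 July 2001.
Applicant Delay Offset: −284 days → 6 October 2000.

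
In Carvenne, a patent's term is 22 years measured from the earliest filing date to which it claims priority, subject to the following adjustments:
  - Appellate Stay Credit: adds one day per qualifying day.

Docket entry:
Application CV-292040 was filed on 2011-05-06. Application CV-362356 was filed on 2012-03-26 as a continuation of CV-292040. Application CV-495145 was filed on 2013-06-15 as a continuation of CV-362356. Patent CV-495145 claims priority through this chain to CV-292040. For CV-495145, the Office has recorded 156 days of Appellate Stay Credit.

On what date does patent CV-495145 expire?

Earliest priority filing: 6 May 2011.
Base term: 6 May 2011 + 22 years → 6 May 2033.
Appellate Stay Credit: +156 days → 9 October 2033.

October 9, 2033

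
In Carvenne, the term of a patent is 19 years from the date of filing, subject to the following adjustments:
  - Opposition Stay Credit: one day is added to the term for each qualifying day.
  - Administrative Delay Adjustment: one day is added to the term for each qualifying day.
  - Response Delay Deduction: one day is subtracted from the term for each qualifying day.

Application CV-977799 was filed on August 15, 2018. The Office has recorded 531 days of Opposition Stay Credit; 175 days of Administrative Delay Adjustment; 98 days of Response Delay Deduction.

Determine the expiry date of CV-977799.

Base term: filing date + 19 years → 15 August 2037.
Opposition Stay Credit: +531 days → 28 January 2039.
Administrative Delay Adjustment: +175 days → 22 July 2039.
Response Delay Deduction: −98 days → 15 April 2039.

April 15, 2039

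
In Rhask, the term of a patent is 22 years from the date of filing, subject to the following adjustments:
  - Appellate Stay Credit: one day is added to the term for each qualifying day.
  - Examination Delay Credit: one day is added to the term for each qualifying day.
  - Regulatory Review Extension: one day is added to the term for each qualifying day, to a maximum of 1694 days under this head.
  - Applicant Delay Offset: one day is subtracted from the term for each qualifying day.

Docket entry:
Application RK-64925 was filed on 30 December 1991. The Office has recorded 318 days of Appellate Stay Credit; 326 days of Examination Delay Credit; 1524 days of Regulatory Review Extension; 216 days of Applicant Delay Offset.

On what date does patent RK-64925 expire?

2019-05-05

Base term: filing date + 22 years → 30 December 2013.
Appellate Stay Credit: +318 days → 13 November 2014.
Examination Delay Credit: +326 days → 5 October 2015.
Regulatory Review Extension: 1524 days (within the 1694-day cap) → +1524 days → 7 December 2019.
Applicant Delay Offset: −216 days → 5 May 2019.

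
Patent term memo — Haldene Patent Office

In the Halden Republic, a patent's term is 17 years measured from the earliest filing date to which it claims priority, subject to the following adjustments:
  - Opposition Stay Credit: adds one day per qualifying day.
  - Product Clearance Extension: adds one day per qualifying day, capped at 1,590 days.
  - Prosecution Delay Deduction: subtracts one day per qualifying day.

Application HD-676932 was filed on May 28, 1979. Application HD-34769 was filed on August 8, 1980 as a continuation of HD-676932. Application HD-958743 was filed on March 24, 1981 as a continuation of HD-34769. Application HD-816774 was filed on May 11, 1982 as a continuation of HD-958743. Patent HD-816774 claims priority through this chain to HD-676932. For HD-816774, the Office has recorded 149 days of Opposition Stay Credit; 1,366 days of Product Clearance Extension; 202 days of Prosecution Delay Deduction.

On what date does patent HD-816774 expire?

January 1, 2000

Earliest priority filing: 28 May 1979.
Base term: 28 May 1979 + 17 years → 28 May 1996.
Opposition Stay Credit: +149 days → 24 October 1996.
Product Clearance Extension: 1366 days (within the 1590-day cap) → +1366 days → 21 July 2000.
Prosecution Delay Deduction: −202 days → 1 January 2000.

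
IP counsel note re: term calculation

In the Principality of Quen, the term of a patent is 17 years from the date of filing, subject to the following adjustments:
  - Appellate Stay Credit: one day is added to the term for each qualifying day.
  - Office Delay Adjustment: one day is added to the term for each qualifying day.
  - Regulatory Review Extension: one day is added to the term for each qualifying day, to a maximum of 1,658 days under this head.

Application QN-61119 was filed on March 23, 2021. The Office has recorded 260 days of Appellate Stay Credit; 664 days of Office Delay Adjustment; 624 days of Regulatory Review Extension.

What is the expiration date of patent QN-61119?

June 18, 2042

Base term: filing date + 17 years → 23 March 2038.
Appellate Stay Credit: +260 days → 8 December 2038.
Office Delay Adjustment: +664 days → 2 October 2040.
Regulatory Review Extension: 624 days (within the 1658-day cap) → +624 days → 18 June 2042.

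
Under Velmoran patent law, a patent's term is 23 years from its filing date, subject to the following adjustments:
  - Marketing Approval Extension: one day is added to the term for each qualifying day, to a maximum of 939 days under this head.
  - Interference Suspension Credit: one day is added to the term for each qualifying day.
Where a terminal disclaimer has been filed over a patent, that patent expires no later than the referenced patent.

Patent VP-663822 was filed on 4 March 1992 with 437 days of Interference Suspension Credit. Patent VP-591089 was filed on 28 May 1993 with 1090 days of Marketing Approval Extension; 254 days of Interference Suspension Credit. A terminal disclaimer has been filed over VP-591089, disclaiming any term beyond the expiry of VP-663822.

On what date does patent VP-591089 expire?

2016-05-14

Natural term of VP-591089:
  Base: filing + 23 years → 28 May 2016.
  Marketing Approval Extension: 1090 days claimed exceeds the 939-day cap, so +939 days → 23 December 2018.
  Interference Suspension Credit: +254 days → 3 September 2019.
Expiry of referenced patent VP-663822:
  Base: filing + 23 years → 4 March 2015.
  Interference Suspension Credit: +437 days → 14 May 2016.
Terminal disclaimer: VP-591089 expires on the earlier of 3 September 2019 and 14 May 2016.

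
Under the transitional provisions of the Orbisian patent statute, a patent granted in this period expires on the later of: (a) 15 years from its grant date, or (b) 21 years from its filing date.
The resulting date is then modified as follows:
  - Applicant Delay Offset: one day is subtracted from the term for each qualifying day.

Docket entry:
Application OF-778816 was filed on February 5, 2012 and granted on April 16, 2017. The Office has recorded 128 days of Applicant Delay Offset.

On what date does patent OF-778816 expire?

2032-09-30

(a) grant + 15 years → 16 April 2032.
(b) filing + 21 years → 5 February 2033.
Later of the two: 5 February 2033.
Applicant Delay Offset: −128 days → 30 September 2032.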